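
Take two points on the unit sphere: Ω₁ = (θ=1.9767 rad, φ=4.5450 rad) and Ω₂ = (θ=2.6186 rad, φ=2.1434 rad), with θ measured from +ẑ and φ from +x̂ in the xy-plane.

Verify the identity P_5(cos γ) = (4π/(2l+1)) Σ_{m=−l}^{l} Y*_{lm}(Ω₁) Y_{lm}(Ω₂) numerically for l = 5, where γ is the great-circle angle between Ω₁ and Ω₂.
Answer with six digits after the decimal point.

Term-by-term m-sum for l=5 (normalisation 4π/11 = 1.142397):
  [-5]  conj(Y_{5,-5})(Ω₁) = (-0.225618, -0.203480) ; Y_{5,-5}(Ω₂) = (-0.003968, 0.013872) ; Δ = (0.003718, -0.002322)
  [-4]  conj(Y_{5,-4})(Ω₁) = (-0.323761, 0.256267) ; Y_{5,-4}(Ω₂) = (0.052159, 0.059516) ; Δ = (-0.032139, -0.005902)
  [-3]  conj(Y_{5,-3})(Ω₁) = (0.052060, 0.094806) ; Y_{5,-3}(Ω₂) = (0.245392, -0.036338) ; Δ = (0.016220, 0.021373)
  [-2]  conj(Y_{5,-2})(Ω₁) = (-0.283968, 0.098785) ; Y_{5,-2}(Ω₂) = (0.189268, -0.417541) ; Δ = (-0.012500, 0.137265)
  [-1]  conj(Y_{5,-1})(Ω₁) = (0.032957, 0.195048) ; Y_{5,-1}(Ω₂) = (-0.201236, -0.312165) ; Δ = (0.054255, -0.049539)
  [+0]  conj(Y_{5,0})(Ω₁) = (-0.259422, -0.000000) ; Y_{5,0}(Ω₂) = (0.207663, 0.000000) ; Δ = (-0.053872, -0.000000)
  [+1]  conj(Y_{5,1})(Ω₁) = (-0.032957, 0.195048) ; Y_{5,1}(Ω₂) = (0.201236, -0.312165) ; Δ = (0.054255, 0.049539)
  [+2]  conj(Y_{5,2})(Ω₁) = (-0.283968, -0.098785) ; Y_{5,2}(Ω₂) = (0.189268, 0.417541) ; Δ = (-0.012500, -0.137265)
  [+3]  conj(Y_{5,3})(Ω₁) = (-0.052060, 0.094806) ; Y_{5,3}(Ω₂) = (-0.245392, -0.036338) ; Δ = (0.016220, -0.021373)
  [+4]  conj(Y_{5,4})(Ω₁) = (-0.323761, -0.256267) ; Y_{5,4}(Ω₂) = (0.052159, -0.059516) ; Δ = (-0.032139, 0.005902)
  [+5]  conj(Y_{5,5})(Ω₁) = (0.225618, -0.203480) ; Y_{5,5}(Ω₂) = (0.003968, 0.013872) ; Δ = (0.003718, 0.002322)
Total Σ_m = (0.005236, 0.000000). Multiply by 1.142397: (0.005982, 0.000000). P_5(cos γ) = 0.005982

0.005982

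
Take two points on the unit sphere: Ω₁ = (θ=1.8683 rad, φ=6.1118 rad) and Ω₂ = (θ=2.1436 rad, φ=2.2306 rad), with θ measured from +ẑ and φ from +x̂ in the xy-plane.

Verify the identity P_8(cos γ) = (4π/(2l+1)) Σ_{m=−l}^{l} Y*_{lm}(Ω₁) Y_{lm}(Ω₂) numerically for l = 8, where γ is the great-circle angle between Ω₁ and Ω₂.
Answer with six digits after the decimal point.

Addition theorem: P_8(cos γ) = (4π/17) Σ_m Y*_{lm}(Ω₁) Y_{lm}(Ω₂), m = −8…8:
  m=-8: 0.07139 - 0.35267j × 0.06877 + 0.10823j = 0.04308 - 0.01653j  (running Σ = 0.04308 - 0.01653j)
  m=-7: -0.16003 + 0.41125j × 0.32935 + 0.03097j = -0.06544 + 0.13049j  (running Σ = -0.02236 + 0.11396j)
  m=-6: 0.04288 - 0.07113j × 0.30905 - 0.32938j = -0.01018 - 0.03611j  (running Σ = -0.03254 + 0.07785j)
  m=-5: 0.21333 - 0.24626j × -0.04073 - 0.25658j = -0.07187 - 0.04471j  (running Σ = -0.10442 + 0.03315j)
  m=-4: -0.16501 + 0.13496j × 0.15213 + 0.08358j = -0.03638 + 0.00674j  (running Σ = -0.14080 + 0.03989j)
  m=-3: -0.20532 + 0.11597j × 0.32804 - 0.14204j = -0.05088 + 0.06721j  (running Σ = -0.19168 + 0.10709j)
  m=-2: 0.24172 - 0.08626j × 0.00119 - 0.00462j = -0.00011 - 0.00122j  (running Σ = -0.19179 + 0.10587j)
  m=-1: 0.18855 - 0.03263j × 0.21186 + 0.27309j = 0.04886 + 0.04458j  (running Σ = -0.14293 + 0.15045j)
  m=0: -0.26689 + 0.00000j × 0.05725 + 0.00000j = -0.01528 + 0.00000j  (running Σ = -0.15821 + 0.15045j)
  m=1: -0.18855 - 0.03263j × -0.21186 + 0.27309j = 0.04886 - 0.04458j  (running Σ = -0.10935 + 0.10587j)
  m=2: 0.24172 + 0.08626j × 0.00119 + 0.00462j = -0.00011 + 0.00122j  (running Σ = -0.10947 + 0.10709j)
  m=3: 0.20532 + 0.11597j × -0.32804 - 0.14204j = -0.05088 - 0.06721j  (running Σ = -0.16035 + 0.03989j)
  m=4: -0.16501 - 0.13496j × 0.15213 - 0.08358j = -0.03638 - 0.00674j  (running Σ = -0.19673 + 0.03315j)
  m=5: -0.21333 - 0.24626j × 0.04073 - 0.25658j = -0.07187 + 0.04471j  (running Σ = -0.26860 + 0.07785j)
  m=6: 0.04288 + 0.07113j × 0.30905 + 0.32938j = -0.01018 + 0.03611j  (running Σ = -0.27878 + 0.11396j)
  m=7: 0.16003 + 0.41125j × -0.32935 + 0.03097j = -0.06544 - 0.13049j  (running Σ = -0.34422 - 0.01653j)
  m=8: 0.07139 + 0.35267j × 0.06877 - 0.10823j = 0.04308 + 0.01653j  (running Σ = -0.30114 - 0.00000j)
Total Σ_m = -0.30114 - 0.00000j. Multiply by 0.739198: -0.22261 - 0.00000j. P_8(cos γ) = -0.222605

-0.222605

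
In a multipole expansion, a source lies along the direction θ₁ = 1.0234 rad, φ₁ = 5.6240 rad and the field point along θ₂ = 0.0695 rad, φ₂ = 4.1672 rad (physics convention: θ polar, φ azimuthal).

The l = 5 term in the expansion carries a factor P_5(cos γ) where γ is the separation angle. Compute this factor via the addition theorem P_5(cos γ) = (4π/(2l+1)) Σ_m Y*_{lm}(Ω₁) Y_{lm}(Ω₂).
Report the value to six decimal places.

Expand P_5 via completeness: Σ_{m} conj(Y_{5,m}) at Ω₁ times Y_{5,m} at Ω₂ —
  [-5]  conj(Y_{5,-5})(Ω₁) = (-0.208180, 0.032387) ; Y_{5,-5}(Ω₂) = (-0.000000, -0.000001) ; Δ = (0.000000, 0.000000)
  [-4]  conj(Y_{5,-4})(Ω₁) = (-0.355432, -0.196418) ; Y_{5,-4}(Ω₂) = (-0.000020, 0.000028) ; Δ = (0.000012, -0.000006)
  [-3]  conj(Y_{5,-3})(Ω₁) = (-0.122530, -0.284435) ; Y_{5,-3}(Ω₂) = (0.000920, 0.000060) ; Δ = (-0.000096, -0.000269)
  [-2]  conj(Y_{5,-2})(Ω₁) = (-0.030092, 0.116670) ; Y_{5,-2}(Ω₂) = (-0.007482, -0.014356) ; Δ = (0.001900, -0.000441)
  [-1]  conj(Y_{5,-1})(Ω₁) = (-0.270543, 0.209617) ; Y_{5,-1}(Ω₂) = (-0.090721, 0.149580) ; Δ = (-0.006811, -0.059484)
  [+0]  conj(Y_{5,0})(Ω₁) = (0.040229, -0.000000) ; Y_{5,0}(Ω₂) = (0.902008, 0.000000) ; Δ = (0.036287, 0.000000)
  [+1]  conj(Y_{5,1})(Ω₁) = (0.270543, 0.209617) ; Y_{5,1}(Ω₂) = (0.090721, 0.149580) ; Δ = (-0.006811, 0.059484)
  [+2]  conj(Y_{5,2})(Ω₁) = (-0.030092, -0.116670) ; Y_{5,2}(Ω₂) = (-0.007482, 0.014356) ; Δ = (0.001900, 0.000441)
  [+3]  conj(Y_{5,3})(Ω₁) = (0.122530, -0.284435) ; Y_{5,3}(Ω₂) = (-0.000920, 0.000060) ; Δ = (-0.000096, 0.000269)
  [+4]  conj(Y_{5,4})(Ω₁) = (-0.355432, 0.196418) ; Y_{5,4}(Ω₂) = (-0.000020, -0.000028) ; Δ = (0.000012, 0.000006)
  [+5]  conj(Y_{5,5})(Ω₁) = (0.208180, 0.032387) ; Y_{5,5}(Ω₂) = (0.000000, -0.000001) ; Δ = (0.000000, -0.000000)
Accumulated sum (0.026300, -0.000000); after 4π/(2l+1) scaling, (0.030045, -0.000000) ⇒ P_5 = 0.030045

0.030045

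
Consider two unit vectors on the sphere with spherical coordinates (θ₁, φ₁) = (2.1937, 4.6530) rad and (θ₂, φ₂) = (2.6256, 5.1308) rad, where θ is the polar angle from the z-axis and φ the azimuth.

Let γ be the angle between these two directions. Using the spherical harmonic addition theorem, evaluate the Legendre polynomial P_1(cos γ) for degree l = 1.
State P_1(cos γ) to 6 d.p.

Addition theorem: P_1(cos γ) = (4π/3) Σ_m Y*_{lm}(Ω₁) Y_{lm}(Ω₂), m = −1…1:
  m=-1: Y*=(-0.016655, -0.280111)  Y=(0.069262, 0.155761)  product (0.042477, -0.021995)
  m=+0: Y*=(-0.285049, -0.000000)  Y=(-0.424988, 0.000000)  product (0.121142, 0.000000)
  m=+1: Y*=(0.016655, -0.280111)  Y=(-0.069262, 0.155761)  product (0.042477, 0.021995)
Total Σ_m = (0.206096, 0.000000). Multiply by 4.188790: (0.863294, 0.000000). P_1(cos γ) = 0.863294

0.863294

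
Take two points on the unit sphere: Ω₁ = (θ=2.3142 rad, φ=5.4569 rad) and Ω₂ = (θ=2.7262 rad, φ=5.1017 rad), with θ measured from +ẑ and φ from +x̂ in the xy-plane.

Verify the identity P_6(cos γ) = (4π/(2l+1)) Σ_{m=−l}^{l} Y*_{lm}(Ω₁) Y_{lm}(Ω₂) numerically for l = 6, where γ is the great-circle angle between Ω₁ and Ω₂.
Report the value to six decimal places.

-0.253252

Expand P_6 via completeness: Σ_{m} conj(Y_{6,m}) at Ω₁ times Y_{6,m} at Ω₂ —
  m=-6: Y*=0.01868 + 0.07459j  Y=0.00145 + 0.00151j  product -0.00009 + 0.00014j
  m=-5: Y*=0.13440 - 0.20471j  Y=-0.01524 + 0.00601j  product -0.00082 + 0.00393j
  m=-4: Y*=-0.41755 + 0.06891j  Y=0.00105 - 0.07766j  product 0.00491 + 0.03250j
  m=-3: Y*=0.28266 + 0.22062j  Y=0.22371 + 0.09534j  product 0.04220 + 0.07630j
  m=-2: Y*=0.00463 + 0.05649j  Y=-0.34203 + 0.33742j  product -0.02064 - 0.01776j
  m=-1: Y*=0.25283 - 0.27440j  Y=-0.17393 - 0.42396j  product -0.16031 - 0.05946j
  m=+0: Y*=-0.05055 + 0.00000j  Y=-0.14824 + 0.00000j  product 0.00749 + 0.00000j
  m=+1: Y*=-0.25283 - 0.27440j  Y=0.17393 - 0.42396j  product -0.16031 + 0.05946j
  m=+2: Y*=0.00463 - 0.05649j  Y=-0.34203 - 0.33742j  product -0.02064 + 0.01776j
  m=+3: Y*=-0.28266 + 0.22062j  Y=-0.22371 + 0.09534j  product 0.04220 - 0.07630j
  m=+4: Y*=-0.41755 - 0.06891j  Y=0.00105 + 0.07766j  product 0.00491 - 0.03250j
  m=+5: Y*=-0.13440 - 0.20471j  Y=0.01524 + 0.00601j  product -0.00082 - 0.00393j
  m=+6: Y*=0.01868 - 0.07459j  Y=0.00145 - 0.00151j  product -0.00009 - 0.00014j
Total Σ_m = -0.26199 - 0.00000j. Multiply by 0.966644: -0.25325 - 0.00000j. P_6(cos γ) = -0.253252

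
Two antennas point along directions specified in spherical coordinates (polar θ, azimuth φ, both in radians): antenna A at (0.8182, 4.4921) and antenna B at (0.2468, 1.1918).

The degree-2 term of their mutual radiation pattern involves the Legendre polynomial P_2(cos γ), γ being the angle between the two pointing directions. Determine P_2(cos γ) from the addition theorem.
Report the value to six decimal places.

-0.144619

Addition theorem: P_2(cos γ) = (4π/5) Σ_m Y*_{lm}(Ω₁) Y_{lm}(Ω₂), m = −2…2:
  m=-2: -0.18615 + 0.08777j × -0.01674 - 0.01585j = 0.00451 + 0.00148j  (running Σ = 0.00451 + 0.00148j)
  m=-1: -0.08422 - 0.37613j × 0.06771 - 0.17003j = -0.06966 - 0.01115j  (running Σ = -0.06515 - 0.00967j)
  m=0: 0.12668 + 0.00000j × 0.57431 + 0.00000j = 0.07275 + 0.00000j  (running Σ = 0.00761 - 0.00967j)
  m=1: 0.08422 - 0.37613j × -0.06771 - 0.17003j = -0.06966 + 0.01115j  (running Σ = -0.06205 + 0.00148j)
  m=2: -0.18615 - 0.08777j × -0.01674 + 0.01585j = 0.00451 - 0.00148j  (running Σ = -0.05754 + 0.00000j)
Σ over m = -0.05754 + 0.00000j; ×(4π/5) → -0.14462 + 0.00000j. Real part: -0.144619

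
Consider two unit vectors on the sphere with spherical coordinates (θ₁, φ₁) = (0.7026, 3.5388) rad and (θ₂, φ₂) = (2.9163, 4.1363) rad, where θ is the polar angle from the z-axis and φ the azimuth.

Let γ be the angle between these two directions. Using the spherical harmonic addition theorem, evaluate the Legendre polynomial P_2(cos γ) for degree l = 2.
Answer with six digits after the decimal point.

0.085061

Addition theorem: P_2(cos γ) = (4π/5) Σ_m Y*_{lm}(Ω₁) Y_{lm}(Ω₂), m = −2…2:
  term(m=-2) = +0.001141-0.002892i   from Y*(Ω₁)=+0.113024+0.115080i, Y(Ω₂)=-0.007836-0.017612i
  term(m=-1) = -0.052986+0.036056i   from Y*(Ω₁)=-0.351328-0.147384i, Y(Ω₂)=+0.091637-0.141069i
  term(m=+0) = +0.137535+0.000000i   from Y*(Ω₁)=+0.235680-0.000000i, Y(Ω₂)=+0.583565+0.000000i
  term(m=+1) = -0.052986-0.036056i   from Y*(Ω₁)=+0.351328-0.147384i, Y(Ω₂)=-0.091637-0.141069i
  term(m=+2) = +0.001141+0.002892i   from Y*(Ω₁)=+0.113024-0.115080i, Y(Ω₂)=-0.007836+0.017612i
Accumulated sum +0.033845+0.000000i; after 4π/(2l+1) scaling, +0.085061+0.000000i ⇒ P_2 = 0.085061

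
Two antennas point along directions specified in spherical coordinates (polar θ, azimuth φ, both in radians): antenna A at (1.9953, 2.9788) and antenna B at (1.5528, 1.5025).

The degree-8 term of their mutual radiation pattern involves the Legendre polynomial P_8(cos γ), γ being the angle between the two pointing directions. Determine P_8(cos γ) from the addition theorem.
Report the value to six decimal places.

0.214732

Addition theorem: P_8(cos γ) = (4π/17) Σ_m Y*_{lm}(Ω₁) Y_{lm}(Ω₂), m = −8…8:
  m=-8: Y*=0.06500 - 0.23627j  Y=0.43982 + 0.26746j  product 0.09178 - 0.08653j
  m=-7: Y*=0.18519 - 0.40246j  Y=-0.01705 + 0.03290j  product 0.01009 + 0.01296j
  m=-6: Y*=0.18631 - 0.27584j  Y=0.34324 + 0.14909j  product 0.10508 - 0.06690j
  m=-5: Y*=-0.06581 + 0.06968j  Y=-0.01467 + 0.04126j  product -0.00191 - 0.00374j
  m=-4: Y*=-0.28572 + 0.21773j  Y=0.32280 + 0.09044j  product -0.11192 + 0.04444j
  m=-3: Y*=-0.06929 + 0.03682j  Y=-0.00956 + 0.04602j  product -0.00103 - 0.00354j
  m=-2: Y*=0.29970 - 0.10118j  Y=0.31603 + 0.04344j  product 0.09911 - 0.01896j
  m=-1: Y*=0.14263 - 0.02343j  Y=-0.00330 + 0.04827j  product 0.00066 + 0.00696j
  m=+0: Y*=-0.29649 + 0.00000j  Y=0.31434 + 0.00000j  product -0.09320 + 0.00000j
  m=+1: Y*=-0.14263 - 0.02343j  Y=0.00330 + 0.04827j  product 0.00066 - 0.00696j
  m=+2: Y*=0.29970 + 0.10118j  Y=0.31603 - 0.04344j  product 0.09911 + 0.01896j
  m=+3: Y*=0.06929 + 0.03682j  Y=0.00956 + 0.04602j  product -0.00103 + 0.00354j
  m=+4: Y*=-0.28572 - 0.21773j  Y=0.32280 - 0.09044j  product -0.11192 - 0.04444j
  m=+5: Y*=0.06581 + 0.06968j  Y=0.01467 + 0.04126j  product -0.00191 + 0.00374j
  m=+6: Y*=0.18631 + 0.27584j  Y=0.34324 - 0.14909j  product 0.10508 + 0.06690j
  m=+7: Y*=-0.18519 - 0.40246j  Y=0.01705 + 0.03290j  product 0.01009 - 0.01296j
  m=+8: Y*=0.06500 + 0.23627j  Y=0.43982 - 0.26746j  product 0.09178 + 0.08653j
Total Σ_m = 0.29049 + 0.00000j. Multiply by 0.739198: 0.21473 + 0.00000j. P_8(cos γ) = 0.214732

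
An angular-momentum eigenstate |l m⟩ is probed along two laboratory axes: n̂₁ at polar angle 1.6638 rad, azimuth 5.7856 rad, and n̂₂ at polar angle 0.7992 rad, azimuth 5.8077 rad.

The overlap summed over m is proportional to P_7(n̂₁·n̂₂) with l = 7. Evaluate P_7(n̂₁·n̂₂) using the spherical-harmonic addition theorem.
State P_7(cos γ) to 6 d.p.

Term-by-term m-sum for l=7 (normalisation 4π/15 = 0.837758):
  m=-7: Y*=-0.45709 + 0.16246j  Y=-0.04777 - 0.00903j  product 0.02330 - 0.00363j
  m=-6: Y*=0.16724 + 0.02632j  Y=-0.16963 + 0.05038j  product -0.02970 + 0.00396j
  m=-5: Y*=0.25309 + 0.19387j  Y=-0.26671 + 0.25562j  product -0.11706 + 0.01299j
  m=-4: Y*=-0.07880 - 0.17666j  Y=-0.14584 + 0.42419j  product 0.08643 - 0.00766j
  m=-3: Y*=0.02079 - 0.26580j  Y=0.02763 + 0.19010j  product 0.05110 - 0.00339j
  m=-2: Y*=-0.11027 + 0.16992j  Y=-0.15233 - 0.21345j  product 0.05307 - 0.00235j
  m=-1: Y*=-0.21640 + 0.11754j  Y=-0.28779 - 0.14818j  product 0.07970 - 0.00176j
  m=+0: Y*=0.20505 + 0.00000j  Y=0.17335 + 0.00000j  product 0.03554 + 0.00000j
  m=+1: Y*=0.21640 + 0.11754j  Y=0.28779 - 0.14818j  product 0.07970 + 0.00176j
  m=+2: Y*=-0.11027 - 0.16992j  Y=-0.15233 + 0.21345j  product 0.05307 + 0.00235j
  m=+3: Y*=-0.02079 - 0.26580j  Y=-0.02763 + 0.19010j  product 0.05110 + 0.00339j
  m=+4: Y*=-0.07880 + 0.17666j  Y=-0.14584 - 0.42419j  product 0.08643 + 0.00766j
  m=+5: Y*=-0.25309 + 0.19387j  Y=0.26671 + 0.25562j  product -0.11706 - 0.01299j
  m=+6: Y*=0.16724 - 0.02632j  Y=-0.16963 - 0.05038j  product -0.02970 - 0.00396j
  m=+7: Y*=0.45709 + 0.16246j  Y=0.04777 - 0.00903j  product 0.02330 + 0.00363j
Total Σ_m = 0.32923 + 0.00000j. Multiply by 0.837758: 0.27582 + 0.00000j. P_7(cos γ) = 0.275818

0.275818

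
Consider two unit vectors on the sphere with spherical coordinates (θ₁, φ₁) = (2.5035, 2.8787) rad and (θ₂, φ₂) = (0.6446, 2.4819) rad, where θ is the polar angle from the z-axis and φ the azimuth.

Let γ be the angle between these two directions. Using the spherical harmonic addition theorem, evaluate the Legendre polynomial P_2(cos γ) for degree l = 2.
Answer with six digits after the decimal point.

-0.354036

Expand P_2 via completeness: Σ_{m} conj(Y_{2,m}) at Ω₁ times Y_{2,m} at Ω₂ —
  m=-2: 0.11854 - 0.06879j × 0.03470 + 0.13508j = 0.01340 + 0.01363j  (running Σ = 0.01340 + 0.01363j)
  m=-1: 0.35693 - 0.09606j × -0.29320 - 0.22741j = -0.12650 - 0.05301j  (running Σ = -0.11309 - 0.03938j)
  m=0: 0.29507 + 0.00000j × 0.28916 + 0.00000j = 0.08532 + 0.00000j  (running Σ = -0.02777 - 0.03938j)
  m=1: -0.35693 - 0.09606j × 0.29320 - 0.22741j = -0.12650 + 0.05301j  (running Σ = -0.15427 + 0.01363j)
  m=2: 0.11854 + 0.06879j × 0.03470 - 0.13508j = 0.01340 - 0.01363j  (running Σ = -0.14087 - 0.00000j)
Total Σ_m = -0.14087 - 0.00000j. Multiply by 2.513274: -0.35404 - 0.00000j. P_2(cos γ) = -0.354036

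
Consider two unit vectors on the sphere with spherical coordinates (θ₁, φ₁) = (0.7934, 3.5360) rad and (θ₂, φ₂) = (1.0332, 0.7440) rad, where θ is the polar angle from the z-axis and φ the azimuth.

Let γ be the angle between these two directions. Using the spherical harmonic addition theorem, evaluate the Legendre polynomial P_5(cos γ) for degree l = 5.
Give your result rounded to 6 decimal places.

Addition theorem: P_5(cos γ) = (4π/11) Σ_m Y*_{lm}(Ω₁) Y_{lm}(Ω₂), m = −5…5:
  term(m=-5) = 0.00326 + 0.01824j   from Y*(Ω₁)=0.03334 - 0.07859j, Y(Ω₂)=-0.18170 + 0.11863j
  term(m=-4) = 0.01865 - 0.10708j   from Y*(Ω₁)=-0.00182 + 0.26567j, Y(Ω₂)=-0.40350 - 0.06743j
  term(m=-3) = -0.06383 + 0.11097j   from Y*(Ω₁)=-0.16228 - 0.39753j, Y(Ω₂)=-0.18308 - 0.23531j
  term(m=-2) = -0.03005 + 0.02527j   from Y*(Ω₁)=0.20256 + 0.20395j, Y(Ω₂)=-0.01130 + 0.13613j
  term(m=-1) = -0.05826 + 0.02124j   from Y*(Ω₁)=0.16959 + 0.07058j, Y(Ω₂)=-0.24839 + 0.22863j
  term(m=+0) = -0.02010 + 0.00000j   from Y*(Ω₁)=-0.34371 + 0.00000j, Y(Ω₂)=0.05848 + 0.00000j
  term(m=+1) = -0.05826 - 0.02124j   from Y*(Ω₁)=-0.16959 + 0.07058j, Y(Ω₂)=0.24839 + 0.22863j
  term(m=+2) = -0.03005 - 0.02527j   from Y*(Ω₁)=0.20256 - 0.20395j, Y(Ω₂)=-0.01130 - 0.13613j
  term(m=+3) = -0.06383 - 0.11097j   from Y*(Ω₁)=0.16228 - 0.39753j, Y(Ω₂)=0.18308 - 0.23531j
  term(m=+4) = 0.01865 + 0.10708j   from Y*(Ω₁)=-0.00182 - 0.26567j, Y(Ω₂)=-0.40350 + 0.06743j
  term(m=+5) = 0.00326 - 0.01824j   from Y*(Ω₁)=-0.03334 - 0.07859j, Y(Ω₂)=0.18170 + 0.11863j
Σ over m = -0.28057 - 0.00000j; ×(4π/11) → -0.32052 - 0.00000j. Real part: -0.320517

-0.320517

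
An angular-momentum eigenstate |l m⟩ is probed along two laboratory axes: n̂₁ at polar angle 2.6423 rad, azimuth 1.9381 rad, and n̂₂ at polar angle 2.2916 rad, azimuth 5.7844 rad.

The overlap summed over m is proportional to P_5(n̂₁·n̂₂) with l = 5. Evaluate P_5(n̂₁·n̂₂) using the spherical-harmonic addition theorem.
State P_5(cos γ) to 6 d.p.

0.344311

Expand P_5 via completeness: Σ_{m} conj(Y_{5,m}) at Ω₁ times Y_{5,m} at Ω₂ —
  m=-5: Y*=-0.011270-0.003067i  Y=-0.088586+0.067018i  product +0.001204-0.000484i
  m=-4: Y*=-0.006868-0.067373i  Y=+0.127052-0.281216i  product -0.019819-0.006629i
  m=-3: Y*=+0.201107-0.101874i  Y=+0.031859+0.427190i  product +0.049926+0.082665i
  m=-2: Y*=+0.332166+0.300029i  Y=-0.105030-0.162704i  product +0.013928-0.085557i
  m=-1: Y*=-0.147838+0.384229i  Y=-0.235344-0.128198i  product +0.084050-0.071473i
  m=+0: Y*=+0.156793-0.000000i  Y=+0.273060+0.000000i  product +0.042814+0.000000i
  m=+1: Y*=+0.147838+0.384229i  Y=+0.235344-0.128198i  product +0.084050+0.071473i
  m=+2: Y*=+0.332166-0.300029i  Y=-0.105030+0.162704i  product +0.013928+0.085557i
  m=+3: Y*=-0.201107-0.101874i  Y=-0.031859+0.427190i  product +0.049926-0.082665i
  m=+4: Y*=-0.006868+0.067373i  Y=+0.127052+0.281216i  product -0.019819+0.006629i
  m=+5: Y*=+0.011270-0.003067i  Y=+0.088586+0.067018i  product +0.001204+0.000484i
Accumulated sum +0.301393+0.000000i; after 4π/(2l+1) scaling, +0.344311+0.000000i ⇒ P_5 = 0.344311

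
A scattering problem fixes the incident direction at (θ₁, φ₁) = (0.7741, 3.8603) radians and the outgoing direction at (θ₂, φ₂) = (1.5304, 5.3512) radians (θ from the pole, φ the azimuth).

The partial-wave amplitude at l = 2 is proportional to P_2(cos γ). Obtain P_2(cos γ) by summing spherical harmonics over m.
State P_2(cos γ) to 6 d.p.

-0.489258

Summing Y*_{l m}(θ₁,φ₁)·Y_{l m}(θ₂,φ₂) over m ∈ [−2, 2]; prefactor 4π/(2·2+1) = 2.513274:
  m=-2: 0.02510 + 0.18710j × -0.11145 + 0.36919j = -0.07187 - 0.01158j  (running Σ = -0.07187 - 0.01158j)
  m=-1: -0.29066 - 0.25426j × 0.01859 + 0.02503j = 0.00096 - 0.01200j  (running Σ = -0.07091 - 0.02358j)
  m=0: 0.16838 + 0.00000j × -0.31385 + 0.00000j = -0.05285 + 0.00000j  (running Σ = -0.12376 - 0.02358j)
  m=1: 0.29066 - 0.25426j × -0.01859 + 0.02503j = 0.00096 + 0.01200j  (running Σ = -0.12280 - 0.01158j)
  m=2: 0.02510 - 0.18710j × -0.11145 - 0.36919j = -0.07187 + 0.01158j  (running Σ = -0.19467 + 0.00000j)
Accumulated sum -0.19467 + 0.00000j; after 4π/(2l+1) scaling, -0.48926 + 0.00000j ⇒ P_2 = -0.489258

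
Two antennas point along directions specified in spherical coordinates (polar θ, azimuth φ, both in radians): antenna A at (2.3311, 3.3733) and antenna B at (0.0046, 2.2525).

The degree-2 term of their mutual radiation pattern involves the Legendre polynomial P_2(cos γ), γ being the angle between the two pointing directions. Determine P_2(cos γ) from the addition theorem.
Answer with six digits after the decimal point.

0.209365

Addition theorem: P_2(cos γ) = (4π/5) Σ_m Y*_{lm}(Ω₁) Y_{lm}(Ω₂), m = −2…2:
  [-2]  conj(Y_{2,-2})(Ω₁) = +0.181435+0.090664i ; Y_{2,-2}(Ω₂) = -0.000002+0.000008i ; Δ = -0.000001+0.000001i
  [-1]  conj(Y_{2,-1})(Ω₁) = +0.375478+0.088592i ; Y_{2,-1}(Ω₂) = -0.002239-0.002759i ; Δ = -0.000596-0.001234i
  [+0]  conj(Y_{2,0})(Ω₁) = +0.133962-0.000000i ; Y_{2,0}(Ω₂) = +0.630763+0.000000i ; Δ = +0.084498+0.000000i
  [+1]  conj(Y_{2,1})(Ω₁) = -0.375478+0.088592i ; Y_{2,1}(Ω₂) = +0.002239-0.002759i ; Δ = -0.000596+0.001234i
  [+2]  conj(Y_{2,2})(Ω₁) = +0.181435-0.090664i ; Y_{2,2}(Ω₂) = -0.000002-0.000008i ; Δ = -0.000001-0.000001i
Σ over m = +0.083304+0.000000i; ×(4π/5) → +0.209365+0.000000i. Real part: 0.209365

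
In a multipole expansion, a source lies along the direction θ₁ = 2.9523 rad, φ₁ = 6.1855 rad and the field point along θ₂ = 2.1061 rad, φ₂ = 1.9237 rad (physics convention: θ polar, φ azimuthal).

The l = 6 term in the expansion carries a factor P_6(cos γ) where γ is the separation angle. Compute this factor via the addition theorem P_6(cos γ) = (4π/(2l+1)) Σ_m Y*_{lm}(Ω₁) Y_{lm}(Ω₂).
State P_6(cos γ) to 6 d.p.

Expand P_6 via completeness: Σ_{m} conj(Y_{6,m}) at Ω₁ times Y_{6,m} at Ω₂ —
  m=-6: Y*=0.00002 - 0.00001j  Y=0.10167 + 0.16709j  product 0.00000 + 0.00000j
  m=-5: Y*=-0.00034 + 0.00018j  Y=0.39432 - 0.07736j  product -0.00012 + 0.00010j
  m=-4: Y*=0.00397 - 0.00164j  Y=0.05764 - 0.35904j  product -0.00036 - 0.00152j
  m=-3: Y*=-0.03105 + 0.00937j  Y=0.02539 + 0.01427j  product -0.00092 - 0.00021j
  m=-2: Y*=0.16224 - 0.03211j  Y=0.26579 - 0.22652j  product 0.03585 - 0.04528j
  m=-1: Y*=-0.51273 + 0.05025j  Y=-0.03572 - 0.09699j  product 0.02319 + 0.04793j
  m=+0: Y*=0.66846 + 0.00000j  Y=0.32189 + 0.00000j  product 0.21517 + 0.00000j
  m=+1: Y*=0.51273 + 0.05025j  Y=0.03572 - 0.09699j  product 0.02319 - 0.04793j
  m=+2: Y*=0.16224 + 0.03211j  Y=0.26579 + 0.22652j  product 0.03585 + 0.04528j
  m=+3: Y*=0.03105 + 0.00937j  Y=-0.02539 + 0.01427j  product -0.00092 + 0.00021j
  m=+4: Y*=0.00397 + 0.00164j  Y=0.05764 + 0.35904j  product -0.00036 + 0.00152j
  m=+5: Y*=0.00034 + 0.00018j  Y=-0.39432 - 0.07736j  product -0.00012 - 0.00010j
  m=+6: Y*=0.00002 + 0.00001j  Y=0.10167 - 0.16709j  product 0.00000 - 0.00000j
Σ over m = 0.33045 + 0.00000j; ×(4π/13) → 0.31943 + 0.00000j. Real part: 0.319426

0.319426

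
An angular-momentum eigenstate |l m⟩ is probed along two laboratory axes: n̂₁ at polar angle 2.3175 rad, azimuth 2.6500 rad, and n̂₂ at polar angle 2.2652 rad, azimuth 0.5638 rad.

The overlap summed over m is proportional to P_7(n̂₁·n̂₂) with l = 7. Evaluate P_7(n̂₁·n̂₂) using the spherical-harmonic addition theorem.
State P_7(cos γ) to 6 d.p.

-0.271038

Summing Y*_{l m}(θ₁,φ₁)·Y_{l m}(θ₂,φ₂) over m ∈ [−7, 7]; prefactor 4π/(2·7+1) = 0.837758:
  [-7]  conj(Y_{7,-7})(Ω₁) = +0.054804-0.016926i ; Y_{7,-7}(Ω₂) = -0.054835+0.057029i ; Δ = -0.002040+0.004054i
  [-6]  conj(Y_{7,-6})(Ω₁) = +0.194965+0.037908i ; Y_{7,-6}(Ω₂) = +0.239378-0.058886i ; Δ = +0.048903-0.002407i
  [-5]  conj(Y_{7,-5})(Ω₁) = +0.302742+0.246638i ; Y_{7,-5}(Ω₂) = -0.403146-0.134759i ; Δ = -0.088812-0.140229i
  [-4]  conj(Y_{7,-4})(Ω₁) = +0.167049+0.400035i ; Y_{7,-4}(Ω₂) = +0.240544+0.294794i ; Δ = -0.077746+0.145471i
  [-3]  conj(Y_{7,-3})(Ω₁) = -0.012526+0.130049i ; Y_{7,-3}(Ω₂) = +0.000283+0.002339i ; Δ = -0.000308+0.000008i
  [-2]  conj(Y_{7,-2})(Ω₁) = +0.168571-0.253071i ; Y_{7,-2}(Ω₂) = +0.153772-0.323942i ; Δ = -0.056059-0.093522i
  [-1]  conj(Y_{7,-1})(Ω₁) = +0.245872-0.131648i ; Y_{7,-1}(Ω₂) = -0.135474+0.085654i ; Δ = -0.022033+0.038895i
  [+0]  conj(Y_{7,0})(Ω₁) = -0.229612-0.000000i ; Y_{7,0}(Ω₂) = -0.316452+0.000000i ; Δ = +0.072661+0.000000i
  [+1]  conj(Y_{7,1})(Ω₁) = -0.245872-0.131648i ; Y_{7,1}(Ω₂) = +0.135474+0.085654i ; Δ = -0.022033-0.038895i
  [+2]  conj(Y_{7,2})(Ω₁) = +0.168571+0.253071i ; Y_{7,2}(Ω₂) = +0.153772+0.323942i ; Δ = -0.056059+0.093522i
  [+3]  conj(Y_{7,3})(Ω₁) = +0.012526+0.130049i ; Y_{7,3}(Ω₂) = -0.000283+0.002339i ; Δ = -0.000308-0.000008i
  [+4]  conj(Y_{7,4})(Ω₁) = +0.167049-0.400035i ; Y_{7,4}(Ω₂) = +0.240544-0.294794i ; Δ = -0.077746-0.145471i
  [+5]  conj(Y_{7,5})(Ω₁) = -0.302742+0.246638i ; Y_{7,5}(Ω₂) = +0.403146-0.134759i ; Δ = -0.088812+0.140229i
  [+6]  conj(Y_{7,6})(Ω₁) = +0.194965-0.037908i ; Y_{7,6}(Ω₂) = +0.239378+0.058886i ; Δ = +0.048903+0.002407i
  [+7]  conj(Y_{7,7})(Ω₁) = -0.054804-0.016926i ; Y_{7,7}(Ω₂) = +0.054835+0.057029i ; Δ = -0.002040-0.004054i
Σ over m = -0.323528+0.000000i; ×(4π/15) → -0.271038+0.000000i. Real part: -0.271038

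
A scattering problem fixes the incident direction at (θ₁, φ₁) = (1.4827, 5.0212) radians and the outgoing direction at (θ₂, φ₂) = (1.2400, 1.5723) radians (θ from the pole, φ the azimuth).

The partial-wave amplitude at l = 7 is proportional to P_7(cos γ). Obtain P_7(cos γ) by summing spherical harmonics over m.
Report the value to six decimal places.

Addition theorem: P_7(cos γ) = (4π/15) Σ_m Y*_{lm}(Ω₁) Y_{lm}(Ω₂), m = −7…7:
  [-7]  conj(Y_{7,-7})(Ω₁) = -0.404116-0.271094i ; Y_{7,-7}(Ω₂) = +0.003563+0.338473i ; Δ = +0.090318-0.137748i
  [-6]  conj(Y_{7,-6})(Ω₁) = +0.044763-0.154464i ; Y_{7,-6}(Ω₂) = -0.434924+0.003924i ; Δ = -0.018863+0.067356i
  [-5]  conj(Y_{7,-5})(Ω₁) = -0.323539+0.008654i ; Y_{7,-5}(Ω₂) = -0.000775-0.103128i ; Δ = +0.001143+0.033359i
  [-4]  conj(Y_{7,-4})(Ω₁) = -0.060693-0.174036i ; Y_{7,-4}(Ω₂) = -0.310596+0.001868i ; Δ = +0.019176+0.053941i
  [-3]  conj(Y_{7,-3})(Ω₁) = -0.218357+0.164062i ; Y_{7,-3}(Ω₂) = -0.001001-0.221926i ; Δ = +0.036628+0.048295i
  [-2]  conj(Y_{7,-2})(Ω₁) = -0.157648-0.111982i ; Y_{7,-2}(Ω₂) = -0.226700+0.000682i ; Δ = +0.035815+0.025279i
  [-1]  conj(Y_{7,-1})(Ω₁) = -0.077050+0.241523i ; Y_{7,-1}(Ω₂) = -0.000385-0.255928i ; Δ = +0.061842+0.019626i
  [+0]  conj(Y_{7,0})(Ω₁) = -0.195872-0.000000i ; Y_{7,0}(Ω₂) = -0.199126+0.000000i ; Δ = +0.039003+0.000000i
  [+1]  conj(Y_{7,1})(Ω₁) = +0.077050+0.241523i ; Y_{7,1}(Ω₂) = +0.000385-0.255928i ; Δ = +0.061842-0.019626i
  [+2]  conj(Y_{7,2})(Ω₁) = -0.157648+0.111982i ; Y_{7,2}(Ω₂) = -0.226700-0.000682i ; Δ = +0.035815-0.025279i
  [+3]  conj(Y_{7,3})(Ω₁) = +0.218357+0.164062i ; Y_{7,3}(Ω₂) = +0.001001-0.221926i ; Δ = +0.036628-0.048295i
  [+4]  conj(Y_{7,4})(Ω₁) = -0.060693+0.174036i ; Y_{7,4}(Ω₂) = -0.310596-0.001868i ; Δ = +0.019176-0.053941i
  [+5]  conj(Y_{7,5})(Ω₁) = +0.323539+0.008654i ; Y_{7,5}(Ω₂) = +0.000775-0.103128i ; Δ = +0.001143-0.033359i
  [+6]  conj(Y_{7,6})(Ω₁) = +0.044763+0.154464i ; Y_{7,6}(Ω₂) = -0.434924-0.003924i ; Δ = -0.018863-0.067356i
  [+7]  conj(Y_{7,7})(Ω₁) = +0.404116-0.271094i ; Y_{7,7}(Ω₂) = -0.003563+0.338473i ; Δ = +0.090318+0.137748i
Accumulated sum +0.491125+0.000000i; after 4π/(2l+1) scaling, +0.411444+0.000000i ⇒ P_7 = 0.411444

0.411444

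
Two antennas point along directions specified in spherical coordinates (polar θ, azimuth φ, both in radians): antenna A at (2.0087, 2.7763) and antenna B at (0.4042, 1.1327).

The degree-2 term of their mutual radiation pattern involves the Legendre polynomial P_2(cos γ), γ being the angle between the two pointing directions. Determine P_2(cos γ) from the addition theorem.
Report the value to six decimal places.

-0.240691

Term-by-term m-sum for l=2 (normalisation 4π/5 = 2.513274):
  [-2]  conj(Y_{2,-2})(Ω₁) = +0.235961-0.211414i ; Y_{2,-2}(Ω₂) = -0.038242-0.045903i ; Δ = -0.018728-0.002746i
  [-1]  conj(Y_{2,-1})(Ω₁) = +0.277107-0.105982i ; Y_{2,-1}(Ω₂) = +0.118504-0.252966i ; Δ = +0.006028-0.082658i
  [+0]  conj(Y_{2,0})(Ω₁) = -0.145258-0.000000i ; Y_{2,0}(Ω₂) = +0.484437+0.000000i ; Δ = -0.070369-0.000000i
  [+1]  conj(Y_{2,1})(Ω₁) = -0.277107-0.105982i ; Y_{2,1}(Ω₂) = -0.118504-0.252966i ; Δ = +0.006028+0.082658i
  [+2]  conj(Y_{2,2})(Ω₁) = +0.235961+0.211414i ; Y_{2,2}(Ω₂) = -0.038242+0.045903i ; Δ = -0.018728+0.002746i
Total Σ_m = -0.095768+0.000000i. Multiply by 2.513274: -0.240691+0.000000i. P_2(cos γ) = -0.240691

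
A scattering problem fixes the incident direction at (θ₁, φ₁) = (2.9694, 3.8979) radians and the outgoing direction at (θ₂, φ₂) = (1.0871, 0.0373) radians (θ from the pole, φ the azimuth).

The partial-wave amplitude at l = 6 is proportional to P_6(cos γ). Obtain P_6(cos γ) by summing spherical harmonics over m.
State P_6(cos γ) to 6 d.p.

Summing Y*_{l m}(θ₁,φ₁)·Y_{l m}(θ₂,φ₂) over m ∈ [−6, 6]; prefactor 4π/(2·6+1) = 0.966644:
  [-6]  conj(Y_{6,-6})(Ω₁) = -0.00000 - 0.00001j ; Y_{6,-6}(Ω₂) = 0.22675 - 0.05161j ; Δ = -0.00000 - 0.00000j
  [-5]  conj(Y_{6,-5})(Ω₁) = -0.00020 - 0.00015j ; Y_{6,-5}(Ω₂) = 0.41584 - 0.07847j ; Δ = -0.00009 - 0.00005j
  [-4]  conj(Y_{6,-4})(Ω₁) = -0.00296 + 0.00035j ; Y_{6,-4}(Ω₂) = 0.29885 - 0.04492j ; Δ = -0.00087 + 0.00024j
  [-3]  conj(Y_{6,-3})(Ω₁) = -0.01593 + 0.01899j ; Y_{6,-3}(Ω₂) = -0.12970 + 0.01457j ; Δ = 0.00179 - 0.00269j
  [-2]  conj(Y_{6,-2})(Ω₁) = 0.00813 + 0.13955j ; Y_{6,-2}(Ω₂) = -0.34348 + 0.02567j ; Δ = -0.00637 - 0.04772j
  [-1]  conj(Y_{6,-1})(Ω₁) = 0.35266 + 0.33271j ; Y_{6,-1}(Ω₂) = 0.00937 - 0.00035j ; Δ = 0.00342 + 0.00300j
  [+0]  conj(Y_{6,0})(Ω₁) = 0.72391 + 0.00000j ; Y_{6,0}(Ω₂) = 0.33766 + 0.00000j ; Δ = 0.24443 + 0.00000j
  [+1]  conj(Y_{6,1})(Ω₁) = -0.35266 + 0.33271j ; Y_{6,1}(Ω₂) = -0.00937 - 0.00035j ; Δ = 0.00342 - 0.00300j
  [+2]  conj(Y_{6,2})(Ω₁) = 0.00813 - 0.13955j ; Y_{6,2}(Ω₂) = -0.34348 - 0.02567j ; Δ = -0.00637 + 0.04772j
  [+3]  conj(Y_{6,3})(Ω₁) = 0.01593 + 0.01899j ; Y_{6,3}(Ω₂) = 0.12970 + 0.01457j ; Δ = 0.00179 + 0.00269j
  [+4]  conj(Y_{6,4})(Ω₁) = -0.00296 - 0.00035j ; Y_{6,4}(Ω₂) = 0.29885 + 0.04492j ; Δ = -0.00087 - 0.00024j
  [+5]  conj(Y_{6,5})(Ω₁) = 0.00020 - 0.00015j ; Y_{6,5}(Ω₂) = -0.41584 - 0.07847j ; Δ = -0.00009 + 0.00005j
  [+6]  conj(Y_{6,6})(Ω₁) = -0.00000 + 0.00001j ; Y_{6,6}(Ω₂) = 0.22675 + 0.05161j ; Δ = -0.00000 + 0.00000j
Accumulated sum 0.24018 + 0.00000j; after 4π/(2l+1) scaling, 0.23217 + 0.00000j ⇒ P_6 = 0.232173

0.232173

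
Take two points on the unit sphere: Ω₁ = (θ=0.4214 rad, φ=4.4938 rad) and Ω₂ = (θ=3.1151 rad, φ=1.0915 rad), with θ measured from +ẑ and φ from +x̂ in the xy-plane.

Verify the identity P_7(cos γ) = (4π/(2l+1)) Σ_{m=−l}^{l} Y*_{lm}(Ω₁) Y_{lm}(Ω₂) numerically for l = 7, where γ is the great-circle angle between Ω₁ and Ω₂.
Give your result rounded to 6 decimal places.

Summing Y*_{l m}(θ₁,φ₁)·Y_{l m}(θ₂,φ₂) over m ∈ [−7, 7]; prefactor 4π/(2·7+1) = 0.837758:
  term(m=-7) = (0.000000, -0.000000)   from Y*(Ω₁)=(0.000957, 0.000039), Y(Ω₂)=(0.000000, -0.000000)
  term(m=-6) = (-0.000000, -0.000000)   from Y*(Ω₁)=(-0.002050, 0.007729), Y(Ω₂)=(-0.000000, 0.000000)
  term(m=-5) = (-0.000000, -0.000000)   from Y*(Ω₁)=(-0.036655, -0.018983), Y(Ω₂)=(0.000000, 0.000000)
  term(m=-4) = (-0.000000, -0.000000)   from Y*(Ω₁)=(0.094098, -0.112528), Y(Ω₂)=(0.000001, -0.000003)
  term(m=-3) = (-0.000042, -0.000041)   from Y*(Ω₁)=(0.217887, 0.283211), Y(Ω₂)=(-0.000163, 0.000022)
  term(m=-2) = (-0.002455, -0.001410)   from Y*(Ω₁)=(-0.488132, 0.228123), Y(Ω₂)=(0.003020, 0.004300)
  term(m=-1) = (-0.032329, -0.008625)   from Y*(Ω₁)=(-0.067323, -0.303068), Y(Ω₂)=(0.049701, -0.095631)
  term(m=+0) = (0.372148, 0.000000)   from Y*(Ω₁)=(-0.343996, -0.000000), Y(Ω₂)=(-1.081839, 0.000000)
  term(m=+1) = (-0.032329, 0.008625)   from Y*(Ω₁)=(0.067323, -0.303068), Y(Ω₂)=(-0.049701, -0.095631)
  term(m=+2) = (-0.002455, 0.001410)   from Y*(Ω₁)=(-0.488132, -0.228123), Y(Ω₂)=(0.003020, -0.004300)
  term(m=+3) = (-0.000042, 0.000041)   from Y*(Ω₁)=(-0.217887, 0.283211), Y(Ω₂)=(0.000163, 0.000022)
  term(m=+4) = (-0.000000, 0.000000)   from Y*(Ω₁)=(0.094098, 0.112528), Y(Ω₂)=(0.000001, 0.000003)
  term(m=+5) = (-0.000000, 0.000000)   from Y*(Ω₁)=(0.036655, -0.018983), Y(Ω₂)=(-0.000000, 0.000000)
  term(m=+6) = (-0.000000, 0.000000)   from Y*(Ω₁)=(-0.002050, -0.007729), Y(Ω₂)=(-0.000000, -0.000000)
  term(m=+7) = (0.000000, 0.000000)   from Y*(Ω₁)=(-0.000957, 0.000039), Y(Ω₂)=(-0.000000, -0.000000)
Total Σ_m = (0.302497, 0.000000). Multiply by 0.837758: (0.253419, 0.000000). P_7(cos γ) = 0.253419

0.253419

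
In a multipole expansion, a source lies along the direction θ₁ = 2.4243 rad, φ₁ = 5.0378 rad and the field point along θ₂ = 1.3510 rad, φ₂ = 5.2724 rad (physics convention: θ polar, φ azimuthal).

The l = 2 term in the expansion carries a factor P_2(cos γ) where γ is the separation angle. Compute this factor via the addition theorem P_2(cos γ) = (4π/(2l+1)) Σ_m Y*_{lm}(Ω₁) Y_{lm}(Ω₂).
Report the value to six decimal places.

-0.183078

Term-by-term m-sum for l=2 (normalisation 4π/5 = 2.513274):
  [-2]  conj(Y_{2,-2})(Ω₁) = -0.132792-0.101121i ; Y_{2,-2}(Ω₂) = -0.160285+0.331161i ; Δ = +0.054772-0.027767i
  [-1]  conj(Y_{2,-1})(Ω₁) = -0.122347+0.362612i ; Y_{2,-1}(Ω₂) = +0.087322+0.139277i ; Δ = -0.061187+0.014624i
  [+0]  conj(Y_{2,0})(Ω₁) = +0.221936-0.000000i ; Y_{2,0}(Ω₂) = -0.270413+0.000000i ; Δ = -0.060014+0.000000i
  [+1]  conj(Y_{2,1})(Ω₁) = +0.122347+0.362612i ; Y_{2,1}(Ω₂) = -0.087322+0.139277i ; Δ = -0.061187-0.014624i
  [+2]  conj(Y_{2,2})(Ω₁) = -0.132792+0.101121i ; Y_{2,2}(Ω₂) = -0.160285-0.331161i ; Δ = +0.054772+0.027767i
Accumulated sum -0.072844+0.000000i; after 4π/(2l+1) scaling, -0.183078+0.000000i ⇒ P_2 = -0.183078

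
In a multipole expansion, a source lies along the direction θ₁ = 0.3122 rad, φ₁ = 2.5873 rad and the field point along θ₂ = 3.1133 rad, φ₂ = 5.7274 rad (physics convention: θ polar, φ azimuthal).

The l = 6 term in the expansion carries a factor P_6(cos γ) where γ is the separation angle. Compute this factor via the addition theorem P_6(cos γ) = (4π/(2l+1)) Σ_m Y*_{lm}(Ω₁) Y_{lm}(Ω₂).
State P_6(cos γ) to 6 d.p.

Term-by-term m-sum for l=6 (normalisation 4π/13 = 0.966644):
  m=-6: (-0.000399, 0.000074) × (-0.000000, -0.000000) = (0.000000, 0.000000)  (running Σ = (0.000000, 0.000000))
  m=-5: (0.004059, 0.001575) × (0.000000, -0.000000) = (0.000000, 0.000000)  (running Σ = (0.000000, 0.000000))
  m=-4: (-0.017141, -0.022719) × (-0.000001, 0.000002) = (0.000000, 0.000000)  (running Σ = (0.000000, 0.000000))
  m=-3: (0.011500, 0.124535) × (0.000011, -0.000117) = (0.000015, 0.000000)  (running Σ = (0.000015, 0.000000))
  m=-2: (0.161208, -0.323578) × (0.001844, 0.003729) = (0.001504, 0.000004)  (running Σ = (0.001519, 0.000005))
  m=-1: (-0.501452, 0.310413) × (-0.078885, -0.048995) = (0.054766, 0.000082)  (running Σ = (0.056284, 0.000086))
  m=0: (0.211103, -0.000000) × (1.008576, 0.000000) = (0.212913, 0.000000)  (running Σ = (0.269198, 0.000086))
  m=1: (0.501452, 0.310413) × (0.078885, -0.048995) = (0.054766, -0.000082)  (running Σ = (0.323963, 0.000005))
  m=2: (0.161208, 0.323578) × (0.001844, -0.003729) = (0.001504, -0.000004)  (running Σ = (0.325467, 0.000000))
  m=3: (-0.011500, 0.124535) × (-0.000011, -0.000117) = (0.000015, -0.000000)  (running Σ = (0.325482, 0.000000))
  m=4: (-0.017141, 0.022719) × (-0.000001, -0.000002) = (0.000000, -0.000000)  (running Σ = (0.325482, 0.000000))
  m=5: (-0.004059, 0.001575) × (-0.000000, -0.000000) = (0.000000, -0.000000)  (running Σ = (0.325482, 0.000000))
  m=6: (-0.000399, -0.000074) × (-0.000000, 0.000000) = (0.000000, -0.000000)  (running Σ = (0.325482, -0.000000))
Σ over m = (0.325482, -0.000000); ×(4π/13) → (0.314625, -0.000000). Real part: 0.314625

0.314625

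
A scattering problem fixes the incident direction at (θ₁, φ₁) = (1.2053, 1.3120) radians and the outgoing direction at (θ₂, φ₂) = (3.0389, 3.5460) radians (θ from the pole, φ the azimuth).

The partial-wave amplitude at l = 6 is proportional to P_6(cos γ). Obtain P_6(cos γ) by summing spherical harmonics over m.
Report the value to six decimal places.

0.307051

Expand P_6 via completeness: Σ_{m} conj(Y_{6,m}) at Ω₁ times Y_{6,m} at Ω₂ —
  m=-6: Y*=(-0.005776, 0.320541)  Y=(-0.000000, -0.000000)  product (0.000000, -0.000000)
  m=-5: Y*=(0.408825, 0.116151)  Y=(-0.000008, -0.000017)  product (-0.000001, -0.000008)
  m=-4: Y*=(0.056134, -0.094584)  Y=(-0.000018, -0.000389)  product (-0.000038, -0.000020)
  m=-3: Y*=(0.211946, 0.215800)  Y=(0.001926, -0.005155)  product (0.001521, -0.000677)
  m=-2: Y*=(0.187844, -0.106953)  Y=(0.036622, -0.038379)  product (0.002775, -0.011126)
  m=-1: Y*=(0.060047, 0.226821)  Y=(0.294500, -0.126046)  product (0.046274, 0.059230)
  m=+0: Y*=(0.238659, -0.000000)  Y=(0.907514, 0.000000)  product (0.216587, 0.000000)
  m=+1: Y*=(-0.060047, 0.226821)  Y=(-0.294500, -0.126046)  product (0.046274, -0.059230)
  m=+2: Y*=(0.187844, 0.106953)  Y=(0.036622, 0.038379)  product (0.002775, 0.011126)
  m=+3: Y*=(-0.211946, 0.215800)  Y=(-0.001926, -0.005155)  product (0.001521, 0.000677)
  m=+4: Y*=(0.056134, 0.094584)  Y=(-0.000018, 0.000389)  product (-0.000038, 0.000020)
  m=+5: Y*=(-0.408825, 0.116151)  Y=(0.000008, -0.000017)  product (-0.000001, 0.000008)
  m=+6: Y*=(-0.005776, -0.320541)  Y=(-0.000000, 0.000000)  product (0.000000, 0.000000)
Σ over m = (0.317647, -0.000000); ×(4π/13) → (0.307051, -0.000000). Real part: 0.307051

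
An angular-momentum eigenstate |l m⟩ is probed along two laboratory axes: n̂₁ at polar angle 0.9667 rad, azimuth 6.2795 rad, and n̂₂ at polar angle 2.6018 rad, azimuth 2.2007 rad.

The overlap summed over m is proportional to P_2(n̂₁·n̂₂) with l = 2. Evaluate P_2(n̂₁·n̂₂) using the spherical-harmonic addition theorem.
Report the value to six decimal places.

0.316270

Summing Y*_{l m}(θ₁,φ₁)·Y_{l m}(θ₂,φ₂) over m ∈ [−2, 2]; prefactor 4π/(2·2+1) = 2.513274:
  m=-2: Y*=(0.261638, -0.001928)  Y=(-0.031223, 0.097141)  product (-0.007982, 0.025476)
  m=-1: Y*=(0.361155, -0.001331)  Y=(0.200637, 0.275235)  product (0.072827, 0.099135)
  m=+0: Y*=(-0.010113, -0.000000)  Y=(0.380848, 0.000000)  product (-0.003851, -0.000000)
  m=+1: Y*=(-0.361155, -0.001331)  Y=(-0.200637, 0.275235)  product (0.072827, -0.099135)
  m=+2: Y*=(0.261638, 0.001928)  Y=(-0.031223, -0.097141)  product (-0.007982, -0.025476)
Σ over m = (0.125840, 0.000000); ×(4π/5) → (0.316270, 0.000000). Real part: 0.316270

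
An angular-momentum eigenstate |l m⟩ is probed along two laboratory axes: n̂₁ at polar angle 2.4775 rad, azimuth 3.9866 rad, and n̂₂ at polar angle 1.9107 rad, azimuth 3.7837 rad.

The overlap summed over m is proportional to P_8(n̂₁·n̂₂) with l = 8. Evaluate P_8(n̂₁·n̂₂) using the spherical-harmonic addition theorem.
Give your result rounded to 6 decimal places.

-0.180737

Summing Y*_{l m}(θ₁,φ₁)·Y_{l m}(θ₂,φ₂) over m ∈ [−8, 8]; prefactor 4π/(2·8+1) = 0.739198:
  m=-8: 0.00954 + 0.00493j × 0.13250 + 0.29317j = -0.00018 + 0.00345j  (running Σ = -0.00018 + 0.00345j)
  m=-7: 0.05118 - 0.01974j × -0.09826 + 0.44434j = 0.00374 + 0.02468j  (running Σ = 0.00356 + 0.02813j)
  m=-6: 0.05997 - 0.16047j × -0.13364 + 0.11512j = 0.01046 + 0.02835j  (running Σ = 0.01402 + 0.05648j)
  m=-5: -0.16808 - 0.31713j × 0.26847 - 0.01854j = -0.05100 - 0.08202j  (running Σ = -0.03698 - 0.02554j)
  m=-4: -0.46833 - 0.11383j × 0.24407 + 0.15753j = -0.09637 - 0.10156j  (running Σ = -0.13336 - 0.12710j)
  m=-3: -0.24800 + 0.17207j × -0.05028 - 0.13540j = 0.03577 + 0.02493j  (running Σ = -0.09759 - 0.10218j)
  m=-2: 0.02078 - 0.17347j × 0.08896 - 0.30186j = -0.05052 - 0.02170j  (running Σ = -0.14810 - 0.12388j)
  m=-1: -0.26537 - 0.29905j × -0.06971 + 0.05213j = 0.03409 + 0.00701j  (running Σ = -0.11402 - 0.11687j)
  m=0: 0.05186 + 0.00000j × -0.31755 + 0.00000j = -0.01647 + 0.00000j  (running Σ = -0.13049 - 0.11687j)
  m=1: 0.26537 - 0.29905j × 0.06971 + 0.05213j = 0.03409 - 0.00701j  (running Σ = -0.09640 - 0.12388j)
  m=2: 0.02078 + 0.17347j × 0.08896 + 0.30186j = -0.05052 + 0.02170j  (running Σ = -0.14692 - 0.10218j)
  m=3: 0.24800 + 0.17207j × 0.05028 - 0.13540j = 0.03577 - 0.02493j  (running Σ = -0.11115 - 0.12710j)
  m=4: -0.46833 + 0.11383j × 0.24407 - 0.15753j = -0.09637 + 0.10156j  (running Σ = -0.20752 - 0.02554j)
  m=5: 0.16808 - 0.31713j × -0.26847 - 0.01854j = -0.05100 + 0.08202j  (running Σ = -0.25852 + 0.05648j)
  m=6: 0.05997 + 0.16047j × -0.13364 - 0.11512j = 0.01046 - 0.02835j  (running Σ = -0.24807 + 0.02813j)
  m=7: -0.05118 - 0.01974j × 0.09826 + 0.44434j = 0.00374 - 0.02468j  (running Σ = -0.24432 + 0.00345j)
  m=8: 0.00954 - 0.00493j × 0.13250 - 0.29317j = -0.00018 - 0.00345j  (running Σ = -0.24450 + 0.00000j)
Σ over m = -0.24450 + 0.00000j; ×(4π/17) → -0.18074 + 0.00000j. Real part: -0.180737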